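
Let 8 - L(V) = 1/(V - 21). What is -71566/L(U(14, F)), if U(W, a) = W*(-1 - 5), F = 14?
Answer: -7514430/841 ≈ -8935.1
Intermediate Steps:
U(W, a) = -6*W (U(W, a) = W*(-6) = -6*W)
L(V) = 8 - 1/(-21 + V) (L(V) = 8 - 1/(V - 21) = 8 - 1/(-21 + V))
-71566/L(U(14, F)) = -71566*(-21 - 6*14)/(-169 + 8*(-6*14)) = -71566*(-21 - 84)/(-169 + 8*(-84)) = -71566*(-105/(-169 - 672)) = -71566/((-1/105*(-841))) = -71566/841/105 = -71566*105/841 = -7514430/841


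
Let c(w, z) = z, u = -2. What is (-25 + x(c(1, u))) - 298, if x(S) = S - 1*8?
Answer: -333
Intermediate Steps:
x(S) = -8 + S (x(S) = S - 8 = -8 + S)
(-25 + x(c(1, u))) - 298 = (-25 + (-8 - 2)) - 298 = (-25 - 10) - 298 = -35 - 298 = -333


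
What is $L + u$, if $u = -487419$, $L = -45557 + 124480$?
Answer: $-408496$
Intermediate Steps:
$L = 78923$
$L + u = 78923 - 487419 = -408496$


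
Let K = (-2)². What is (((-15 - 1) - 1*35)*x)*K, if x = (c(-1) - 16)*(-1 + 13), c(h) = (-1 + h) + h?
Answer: 46512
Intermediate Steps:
c(h) = -1 + 2*h
K = 4
x = -228 (x = ((-1 + 2*(-1)) - 16)*(-1 + 13) = ((-1 - 2) - 16)*12 = (-3 - 16)*12 = -19*12 = -228)
(((-15 - 1) - 1*35)*x)*K = (((-15 - 1) - 1*35)*(-228))*4 = ((-16 - 35)*(-228))*4 = -51*(-228)*4 = 11628*4 = 46512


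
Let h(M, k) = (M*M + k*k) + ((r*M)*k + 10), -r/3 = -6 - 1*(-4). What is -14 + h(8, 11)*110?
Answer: 79516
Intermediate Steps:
r = 6 (r = -3*(-6 - 1*(-4)) = -3*(-6 + 4) = -3*(-2) = 6)
h(M, k) = 10 + M² + k² + 6*M*k (h(M, k) = (M*M + k*k) + ((6*M)*k + 10) = (M² + k²) + (6*M*k + 10) = (M² + k²) + (10 + 6*M*k) = 10 + M² + k² + 6*M*k)
-14 + h(8, 11)*110 = -14 + (10 + 8² + 11² + 6*8*11)*110 = -14 + (10 + 64 + 121 + 528)*110 = -14 + 723*110 = -14 + 79530 = 79516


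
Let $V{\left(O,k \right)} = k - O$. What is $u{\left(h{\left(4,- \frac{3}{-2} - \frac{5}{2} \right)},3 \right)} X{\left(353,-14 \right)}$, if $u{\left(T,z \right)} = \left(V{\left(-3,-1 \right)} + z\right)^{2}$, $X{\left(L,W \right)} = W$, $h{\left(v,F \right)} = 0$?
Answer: $-350$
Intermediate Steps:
$u{\left(T,z \right)} = \left(2 + z\right)^{2}$ ($u{\left(T,z \right)} = \left(\left(-1 - -3\right) + z\right)^{2} = \left(\left(-1 + 3\right) + z\right)^{2} = \left(2 + z\right)^{2}$)
$u{\left(h{\left(4,- \frac{3}{-2} - \frac{5}{2} \right)},3 \right)} X{\left(353,-14 \right)} = \left(2 + 3\right)^{2} \left(-14\right) = 5^{2} \left(-14\right) = 25 \left(-14\right) = -350$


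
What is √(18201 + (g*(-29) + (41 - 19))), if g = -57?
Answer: 2*√4969 ≈ 140.98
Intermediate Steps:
√(18201 + (g*(-29) + (41 - 19))) = √(18201 + (-57*(-29) + (41 - 19))) = √(18201 + (1653 + 22)) = √(18201 + 1675) = √19876 = 2*√4969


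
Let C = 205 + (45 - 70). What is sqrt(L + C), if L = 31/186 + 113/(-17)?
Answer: sqrt(1805298)/102 ≈ 13.173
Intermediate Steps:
L = -661/102 (L = 31*(1/186) + 113*(-1/17) = 1/6 - 113/17 = -661/102 ≈ -6.4804)
C = 180 (C = 205 - 25 = 180)
sqrt(L + C) = sqrt(-661/102 + 180) = sqrt(17699/102) = sqrt(1805298)/102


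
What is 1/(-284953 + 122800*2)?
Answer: -1/39353 ≈ -2.5411e-5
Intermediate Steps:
1/(-284953 + 122800*2) = 1/(-284953 + 245600) = 1/(-39353) = -1/39353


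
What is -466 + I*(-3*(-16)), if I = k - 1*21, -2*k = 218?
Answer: -6706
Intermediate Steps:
k = -109 (k = -1/2*218 = -109)
I = -130 (I = -109 - 1*21 = -109 - 21 = -130)
-466 + I*(-3*(-16)) = -466 - (-390)*(-16) = -466 - 130*48 = -466 - 6240 = -6706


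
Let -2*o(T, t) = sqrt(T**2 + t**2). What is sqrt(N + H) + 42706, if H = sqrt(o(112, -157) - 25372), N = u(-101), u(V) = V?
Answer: 42706 + sqrt(-404 + 2*sqrt(2)*sqrt(-50744 - sqrt(37193)))/2 ≈ 42713.0 + 12.039*I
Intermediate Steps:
N = -101
o(T, t) = -sqrt(T**2 + t**2)/2
H = sqrt(-25372 - sqrt(37193)/2) (H = sqrt(-sqrt(112**2 + (-157)**2)/2 - 25372) = sqrt(-sqrt(12544 + 24649)/2 - 25372) = sqrt(-sqrt(37193)/2 - 25372) = sqrt(-25372 - sqrt(37193)/2) ≈ 159.59*I)
sqrt(N + H) + 42706 = sqrt(-101 + sqrt(-101488 - 2*sqrt(37193))/2) + 42706 = 42706 + sqrt(-101 + sqrt(-101488 - 2*sqrt(37193))/2)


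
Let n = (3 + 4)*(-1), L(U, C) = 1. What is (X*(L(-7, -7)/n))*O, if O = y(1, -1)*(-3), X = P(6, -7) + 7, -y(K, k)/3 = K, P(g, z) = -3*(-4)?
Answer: -171/7 ≈ -24.429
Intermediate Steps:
P(g, z) = 12
y(K, k) = -3*K
X = 19 (X = 12 + 7 = 19)
O = 9 (O = -3*1*(-3) = -3*(-3) = 9)
n = -7 (n = 7*(-1) = -7)
(X*(L(-7, -7)/n))*O = (19*(1/(-7)))*9 = (19*(1*(-⅐)))*9 = (19*(-⅐))*9 = -19/7*9 = -171/7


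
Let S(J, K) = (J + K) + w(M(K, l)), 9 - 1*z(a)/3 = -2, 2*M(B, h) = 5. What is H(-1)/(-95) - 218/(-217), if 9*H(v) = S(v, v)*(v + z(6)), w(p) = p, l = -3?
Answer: 182918/185535 ≈ 0.98590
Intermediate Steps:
M(B, h) = 5/2 (M(B, h) = (½)*5 = 5/2)
z(a) = 33 (z(a) = 27 - 3*(-2) = 27 + 6 = 33)
S(J, K) = 5/2 + J + K (S(J, K) = (J + K) + 5/2 = 5/2 + J + K)
H(v) = (33 + v)*(5/2 + 2*v)/9 (H(v) = ((5/2 + v + v)*(v + 33))/9 = ((5/2 + 2*v)*(33 + v))/9 = ((33 + v)*(5/2 + 2*v))/9 = (33 + v)*(5/2 + 2*v)/9)
H(-1)/(-95) - 218/(-217) = ((5 + 4*(-1))*(33 - 1)/18)/(-95) - 218/(-217) = ((1/18)*(5 - 4)*32)*(-1/95) - 218*(-1/217) = ((1/18)*1*32)*(-1/95) + 218/217 = (16/9)*(-1/95) + 218/217 = -16/855 + 218/217 = 182918/185535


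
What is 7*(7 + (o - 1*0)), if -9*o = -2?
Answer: 455/9 ≈ 50.556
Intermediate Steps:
o = 2/9 (o = -1/9*(-2) = 2/9 ≈ 0.22222)
7*(7 + (o - 1*0)) = 7*(7 + (2/9 - 1*0)) = 7*(7 + (2/9 + 0)) = 7*(7 + 2/9) = 7*(65/9) = 455/9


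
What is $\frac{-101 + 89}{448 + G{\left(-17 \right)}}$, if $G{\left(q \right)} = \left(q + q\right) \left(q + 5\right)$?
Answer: $- \frac{3}{214} \approx -0.014019$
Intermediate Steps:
$G{\left(q \right)} = 2 q \left(5 + q\right)$
$\frac{-101 + 89}{448 + G{\left(-17 \right)}} = \frac{-101 + 89}{448 + 2 \left(-17\right) \left(5 - 17\right)} = - \frac{12}{448 + 2 \left(-17\right) \left(-12\right)} = - \frac{12}{448 + 408} = - \frac{12}{856} = \left(-12\right) \frac{1}{856} = - \frac{3}{214}$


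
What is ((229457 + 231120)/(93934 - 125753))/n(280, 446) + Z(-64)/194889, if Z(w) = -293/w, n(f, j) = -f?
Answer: 718417431469/13890627723840 ≈ 0.051720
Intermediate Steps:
((229457 + 231120)/(93934 - 125753))/n(280, 446) + Z(-64)/194889 = ((229457 + 231120)/(93934 - 125753))/((-1*280)) - 293/(-64)/194889 = (460577/(-31819))/(-280) - 293*(-1/64)*(1/194889) = (460577*(-1/31819))*(-1/280) + (293/64)*(1/194889) = -460577/31819*(-1/280) + 293/12472896 = 460577/8909320 + 293/12472896 = 718417431469/13890627723840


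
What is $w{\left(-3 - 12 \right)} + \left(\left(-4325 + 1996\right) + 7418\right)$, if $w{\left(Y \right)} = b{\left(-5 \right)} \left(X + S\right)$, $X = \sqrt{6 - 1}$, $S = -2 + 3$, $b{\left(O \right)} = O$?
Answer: $5084 - 5 \sqrt{5} \approx 5072.8$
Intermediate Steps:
$S = 1$
$X = \sqrt{5} \approx 2.2361$
$w{\left(Y \right)} = -5 - 5 \sqrt{5}$ ($w{\left(Y \right)} = - 5 \left(\sqrt{5} + 1\right) = - 5 \left(1 + \sqrt{5}\right) = -5 - 5 \sqrt{5}$)
$w{\left(-3 - 12 \right)} + \left(\left(-4325 + 1996\right) + 7418\right) = \left(-5 - 5 \sqrt{5}\right) + \left(\left(-4325 + 1996\right) + 7418\right) = \left(-5 - 5 \sqrt{5}\right) + \left(-2329 + 7418\right) = \left(-5 - 5 \sqrt{5}\right) + 5089 = 5084 - 5 \sqrt{5}$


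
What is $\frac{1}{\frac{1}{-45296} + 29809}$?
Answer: $\frac{45296}{1350228463} \approx 3.3547 \cdot 10^{-5}$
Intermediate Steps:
$\frac{1}{\frac{1}{-45296} + 29809} = \frac{1}{- \frac{1}{45296} + 29809} = \frac{1}{\frac{1350228463}{45296}} = \frac{45296}{1350228463}$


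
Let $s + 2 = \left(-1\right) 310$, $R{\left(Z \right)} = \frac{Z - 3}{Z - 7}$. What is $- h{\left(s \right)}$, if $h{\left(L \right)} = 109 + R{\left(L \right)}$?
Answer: $- \frac{35086}{319} \approx -109.99$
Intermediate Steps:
$R{\left(Z \right)} = \frac{-3 + Z}{-7 + Z}$
$s = -312$ ($s = -2 - 310 = -312$)
$h{\left(L \right)} = 109 + \frac{-3 + L}{-7 + L}$
$- h{\left(s \right)} = - \frac{2 \left(-383 + 55 \left(-312\right)\right)}{-7 - 312} = - \frac{2 \left(-383 - 17160\right)}{-319} = - \frac{2 \left(-1\right) \left(-17543\right)}{319} = \left(-1\right) \frac{35086}{319} = - \frac{35086}{319}$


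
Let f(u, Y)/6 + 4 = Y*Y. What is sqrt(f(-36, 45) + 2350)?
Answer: 2*sqrt(3619) ≈ 120.32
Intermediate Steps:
f(u, Y) = -24 + 6*Y**2 (f(u, Y) = -24 + 6*(Y*Y) = -24 + 6*Y**2)
sqrt(f(-36, 45) + 2350) = sqrt((-24 + 6*45**2) + 2350) = sqrt((-24 + 6*2025) + 2350) = sqrt((-24 + 12150) + 2350) = sqrt(12126 + 2350) = sqrt(14476) = 2*sqrt(3619)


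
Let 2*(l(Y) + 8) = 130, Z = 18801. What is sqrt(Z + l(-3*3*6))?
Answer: sqrt(18858) ≈ 137.32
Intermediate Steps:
l(Y) = 57 (l(Y) = -8 + (1/2)*130 = -8 + 65 = 57)
sqrt(Z + l(-3*3*6)) = sqrt(18801 + 57) = sqrt(18858)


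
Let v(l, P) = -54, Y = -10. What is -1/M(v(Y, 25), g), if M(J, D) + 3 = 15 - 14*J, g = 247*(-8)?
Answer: -1/768 ≈ -0.0013021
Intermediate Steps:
g = -1976
M(J, D) = 12 - 14*J (M(J, D) = -3 + (15 - 14*J) = 12 - 14*J)
-1/M(v(Y, 25), g) = -1/(12 - 14*(-54)) = -1/(12 + 756) = -1/768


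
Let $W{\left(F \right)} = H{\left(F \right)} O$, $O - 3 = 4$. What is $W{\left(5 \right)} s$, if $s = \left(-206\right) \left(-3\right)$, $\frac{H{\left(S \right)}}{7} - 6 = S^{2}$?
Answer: $938742$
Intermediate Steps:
$H{\left(S \right)} = 42 + 7 S^{2}$
$O = 7$ ($O = 3 + 4 = 7$)
$W{\left(F \right)} = 294 + 49 F^{2}$ ($W{\left(F \right)} = \left(42 + 7 F^{2}\right) 7 = 294 + 49 F^{2}$)
$s = 618$
$W{\left(5 \right)} s = \left(294 + 49 \cdot 5^{2}\right) 618 = \left(294 + 49 \cdot 25\right) 618 = \left(294 + 1225\right) 618 = 1519 \cdot 618 = 938742$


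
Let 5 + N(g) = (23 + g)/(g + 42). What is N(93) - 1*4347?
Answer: -587404/135 ≈ -4351.1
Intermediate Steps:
N(g) = -5 + (23 + g)/(42 + g) (N(g) = -5 + (23 + g)/(g + 42) = -5 + (23 + g)/(42 + g))
N(93) - 1*4347 = (-187 - 4*93)/(42 + 93) - 1*4347 = (-187 - 372)/135 - 4347 = (1/135)*(-559) - 4347 = -559/135 - 4347 = -587404/135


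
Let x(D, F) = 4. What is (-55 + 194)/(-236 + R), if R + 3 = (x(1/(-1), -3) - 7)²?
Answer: -139/230 ≈ -0.60435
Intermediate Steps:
R = 6 (R = -3 + (4 - 7)² = -3 + (-3)² = -3 + 9 = 6)
(-55 + 194)/(-236 + R) = (-55 + 194)/(-236 + 6) = 139/(-230) = 139*(-1/230) = -139/230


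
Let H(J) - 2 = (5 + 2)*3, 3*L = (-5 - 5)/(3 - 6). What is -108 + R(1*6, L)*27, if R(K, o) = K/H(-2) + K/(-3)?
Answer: -3564/23 ≈ -154.96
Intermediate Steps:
L = 10/9 (L = ((-5 - 5)/(3 - 6))/3 = (-10/(-3))/3 = (-10*(-⅓))/3 = (⅓)*(10/3) = 10/9 ≈ 1.1111)
H(J) = 23 (H(J) = 2 + (5 + 2)*3 = 2 + 7*3 = 2 + 21 = 23)
R(K, o) = -20*K/69 (R(K, o) = K/23 + K/(-3) = K*(1/23) + K*(-⅓) = K/23 - K/3 = -20*K/69)
-108 + R(1*6, L)*27 = -108 - 20*6/69*27 = -108 - 20/69*6*27 = -108 - 40/23*27 = -108 - 1080/23 = -3564/23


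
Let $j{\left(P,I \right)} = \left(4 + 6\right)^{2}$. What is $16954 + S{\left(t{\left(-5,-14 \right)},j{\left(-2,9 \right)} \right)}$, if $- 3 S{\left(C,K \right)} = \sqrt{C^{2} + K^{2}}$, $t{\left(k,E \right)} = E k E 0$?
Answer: $\frac{50762}{3} \approx 16921.0$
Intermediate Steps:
$t{\left(k,E \right)} = 0$ ($t{\left(k,E \right)} = E E k 0 = k E^{2} \cdot 0 = 0$)
$j{\left(P,I \right)} = 100$ ($j{\left(P,I \right)} = 10^{2} = 100$)
$S{\left(C,K \right)} = - \frac{\sqrt{C^{2} + K^{2}}}{3}$
$16954 + S{\left(t{\left(-5,-14 \right)},j{\left(-2,9 \right)} \right)} = 16954 - \frac{\sqrt{0^{2} + 100^{2}}}{3} = 16954 - \frac{\sqrt{0 + 10000}}{3} = 16954 - \frac{\sqrt{10000}}{3} = 16954 - \frac{100}{3} = \frac{50762}{3}$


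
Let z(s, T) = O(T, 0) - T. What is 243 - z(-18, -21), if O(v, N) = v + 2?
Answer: 241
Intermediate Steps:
O(v, N) = 2 + v
z(s, T) = 2 (z(s, T) = (2 + T) - T = 2)
243 - z(-18, -21) = 243 - 1*2 = 243 - 2 = 241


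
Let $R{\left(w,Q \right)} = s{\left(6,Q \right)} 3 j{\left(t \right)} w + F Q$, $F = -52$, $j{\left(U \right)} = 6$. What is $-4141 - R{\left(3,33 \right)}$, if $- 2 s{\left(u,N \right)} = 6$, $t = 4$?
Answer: $-2263$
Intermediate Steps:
$s{\left(u,N \right)} = -3$ ($s{\left(u,N \right)} = \left(- \frac{1}{2}\right) 6 = -3$)
$R{\left(w,Q \right)} = - 54 w - 52 Q$ ($R{\left(w,Q \right)} = \left(-3\right) 3 \cdot 6 w - 52 Q = \left(-9\right) 6 w - 52 Q = - 54 w - 52 Q$)
$-4141 - R{\left(3,33 \right)} = -4141 - \left(\left(-54\right) 3 - 1716\right) = -4141 - \left(-162 - 1716\right) = -4141 - -1878 = -4141 + 1878 = -2263$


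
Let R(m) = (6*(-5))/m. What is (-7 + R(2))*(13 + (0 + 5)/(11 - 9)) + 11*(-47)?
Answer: -858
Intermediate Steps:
R(m) = -30/m
(-7 + R(2))*(13 + (0 + 5)/(11 - 9)) + 11*(-47) = (-7 - 30/2)*(13 + (0 + 5)/(11 - 9)) + 11*(-47) = (-7 - 30*1/2)*(13 + 5/2) - 517 = (-7 - 15)*(13 + 5*(1/2)) - 517 = -22*(13 + 5/2) - 517 = -22*31/2 - 517 = -341 - 517 = -858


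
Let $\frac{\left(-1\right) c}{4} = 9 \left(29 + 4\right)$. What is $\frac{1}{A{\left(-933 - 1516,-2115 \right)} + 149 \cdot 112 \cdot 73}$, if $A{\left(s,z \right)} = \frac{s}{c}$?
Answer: $\frac{1188}{1447252561} \approx 8.2087 \cdot 10^{-7}$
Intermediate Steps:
$c = -1188$ ($c = - 4 \cdot 9 \left(29 + 4\right) = - 4 \cdot 9 \cdot 33 = \left(-4\right) 297 = -1188$)
$A{\left(s,z \right)} = - \frac{s}{1188}$ ($A{\left(s,z \right)} = \frac{s}{-1188} = s \left(- \frac{1}{1188}\right) = - \frac{s}{1188}$)
$\frac{1}{A{\left(-933 - 1516,-2115 \right)} + 149 \cdot 112 \cdot 73} = \frac{1}{- \frac{-933 - 1516}{1188} + 149 \cdot 112 \cdot 73} = \frac{1}{\left(- \frac{1}{1188}\right) \left(-2449\right) + 16688 \cdot 73} = \frac{1}{\frac{2449}{1188} + 1218224} = \frac{1}{\frac{1447252561}{1188}} = \frac{1188}{1447252561}$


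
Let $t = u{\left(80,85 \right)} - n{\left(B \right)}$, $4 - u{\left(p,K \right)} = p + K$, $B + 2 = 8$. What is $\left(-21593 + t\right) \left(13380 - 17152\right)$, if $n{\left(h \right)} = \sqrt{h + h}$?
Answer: $82056088 + 7544 \sqrt{3} \approx 8.2069 \cdot 10^{7}$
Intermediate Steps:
$B = 6$ ($B = -2 + 8 = 6$)
$u{\left(p,K \right)} = 4 - K - p$ ($u{\left(p,K \right)} = 4 - \left(p + K\right) = 4 - \left(K + p\right) = 4 - K - p$)
$n{\left(h \right)} = \sqrt{2} \sqrt{h}$ ($n{\left(h \right)} = \sqrt{2 h} = \sqrt{2} \sqrt{h}$)
$t = -161 - 2 \sqrt{3}$ ($t = \left(4 - 85 - 80\right) - \sqrt{2} \sqrt{6} = \left(4 - 85 - 80\right) - 2 \sqrt{3} = -161 - 2 \sqrt{3} \approx -164.46$)
$\left(-21593 + t\right) \left(13380 - 17152\right) = \left(-21593 - \left(161 + 2 \sqrt{3}\right)\right) \left(13380 - 17152\right) = \left(-21754 - 2 \sqrt{3}\right) \left(-3772\right) = 82056088 + 7544 \sqrt{3}$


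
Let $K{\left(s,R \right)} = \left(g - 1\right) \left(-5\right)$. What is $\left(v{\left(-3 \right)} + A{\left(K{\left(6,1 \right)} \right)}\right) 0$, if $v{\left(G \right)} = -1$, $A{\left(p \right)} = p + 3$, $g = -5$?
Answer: $0$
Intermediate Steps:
$K{\left(s,R \right)} = 30$ ($K{\left(s,R \right)} = \left(-5 - 1\right) \left(-5\right) = \left(-6\right) \left(-5\right) = 30$)
$A{\left(p \right)} = 3 + p$
$\left(v{\left(-3 \right)} + A{\left(K{\left(6,1 \right)} \right)}\right) 0 = \left(-1 + \left(3 + 30\right)\right) 0 = \left(-1 + 33\right) 0 = 32 \cdot 0 = 0$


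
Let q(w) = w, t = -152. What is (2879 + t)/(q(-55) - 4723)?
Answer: -2727/4778 ≈ -0.57074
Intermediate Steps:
(2879 + t)/(q(-55) - 4723) = (2879 - 152)/(-55 - 4723) = 2727/(-4778) = 2727*(-1/4778) = -2727/4778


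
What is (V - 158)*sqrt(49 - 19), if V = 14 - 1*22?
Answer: -166*sqrt(30) ≈ -909.22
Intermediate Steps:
V = -8 (V = 14 - 22 = -8)
(V - 158)*sqrt(49 - 19) = (-8 - 158)*sqrt(49 - 19) = -166*sqrt(30)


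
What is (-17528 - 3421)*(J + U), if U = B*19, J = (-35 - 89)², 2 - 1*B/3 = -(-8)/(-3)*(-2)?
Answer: -318131514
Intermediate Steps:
B = -10 (B = 6 - 3*(-(-8)/(-3))*(-2) = 6 - 3*(-(-8)*(-1)/3)*(-2) = 6 - 3*(-4*⅔)*(-2) = 6 - (-8)*(-2) = 6 - 3*16/3 = 6 - 16 = -10)
J = 15376 (J = (-124)² = 15376)
U = -190 (U = -10*19 = -190)
(-17528 - 3421)*(J + U) = (-17528 - 3421)*(15376 - 190) = -20949*15186 = -318131514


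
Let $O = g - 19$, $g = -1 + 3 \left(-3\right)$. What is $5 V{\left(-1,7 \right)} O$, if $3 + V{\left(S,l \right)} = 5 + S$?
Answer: $-145$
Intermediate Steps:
$g = -10$ ($g = -1 - 9 = -10$)
$V{\left(S,l \right)} = 2 + S$ ($V{\left(S,l \right)} = -3 + \left(5 + S\right) = 2 + S$)
$O = -29$ ($O = -10 - 19 = -29$)
$5 V{\left(-1,7 \right)} O = 5 \left(2 - 1\right) \left(-29\right) = 5 \cdot 1 \left(-29\right) = 5 \left(-29\right) = -145$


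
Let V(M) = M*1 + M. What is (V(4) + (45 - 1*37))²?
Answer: 256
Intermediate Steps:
V(M) = 2*M (V(M) = M + M = 2*M)
(V(4) + (45 - 1*37))² = (2*4 + (45 - 1*37))² = (8 + (45 - 37))² = (8 + 8)² = 16² = 256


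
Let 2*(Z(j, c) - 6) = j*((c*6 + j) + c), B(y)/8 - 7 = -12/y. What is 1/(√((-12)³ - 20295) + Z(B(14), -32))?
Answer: -3433822/14750403993 - 2401*I*√2447/14750403993 ≈ -0.0002328 - 8.052e-6*I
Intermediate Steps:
B(y) = 56 - 96/y (B(y) = 56 + 8*(-12/y) = 56 - 96/y)
Z(j, c) = 6 + j*(j + 7*c)/2 (Z(j, c) = 6 + (j*((c*6 + j) + c))/2 = 6 + (j*((6*c + j) + c))/2 = 6 + (j*((j + 6*c) + c))/2 = 6 + (j*(j + 7*c))/2 = 6 + j*(j + 7*c)/2)
1/(√((-12)³ - 20295) + Z(B(14), -32)) = 1/(√((-12)³ - 20295) + (6 + (56 - 96/14)²/2 + (7/2)*(-32)*(56 - 96/14))) = 1/(√(-1728 - 20295) + (6 + (56 - 96*1/14)²/2 + (7/2)*(-32)*(56 - 96*1/14))) = 1/(√(-22023) + (6 + (56 - 48/7)²/2 + (7/2)*(-32)*(56 - 48/7))) = 1/(3*I*√2447 + (6 + (344/7)²/2 + (7/2)*(-32)*(344/7))) = 1/(3*I*√2447 + (6 + (½)*(118336/49) - 5504)) = 1/(3*I*√2447 + (6 + 59168/49 - 5504)) = 1/(3*I*√2447 - 210234/49) = 1/(-210234/49 + 3*I*√2447)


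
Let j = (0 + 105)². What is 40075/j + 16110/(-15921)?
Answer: 292331/111447 ≈ 2.6231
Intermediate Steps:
j = 11025 (j = 105² = 11025)
40075/j + 16110/(-15921) = 40075/11025 + 16110/(-15921) = 40075*(1/11025) + 16110*(-1/15921) = 229/63 - 1790/1769 = 292331/111447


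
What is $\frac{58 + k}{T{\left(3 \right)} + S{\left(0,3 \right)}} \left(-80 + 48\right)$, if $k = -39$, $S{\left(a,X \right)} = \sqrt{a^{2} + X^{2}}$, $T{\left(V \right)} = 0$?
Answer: $- \frac{608}{3} \approx -202.67$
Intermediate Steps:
$S{\left(a,X \right)} = \sqrt{X^{2} + a^{2}}$
$\frac{58 + k}{T{\left(3 \right)} + S{\left(0,3 \right)}} \left(-80 + 48\right) = \frac{58 - 39}{0 + \sqrt{3^{2} + 0^{2}}} \left(-80 + 48\right) = \frac{19}{0 + \sqrt{9 + 0}} \left(-32\right) = \frac{19}{0 + \sqrt{9}} \left(-32\right) = \frac{19}{0 + 3} \left(-32\right) = \frac{19}{3} \left(-32\right) = - \frac{608}{3}$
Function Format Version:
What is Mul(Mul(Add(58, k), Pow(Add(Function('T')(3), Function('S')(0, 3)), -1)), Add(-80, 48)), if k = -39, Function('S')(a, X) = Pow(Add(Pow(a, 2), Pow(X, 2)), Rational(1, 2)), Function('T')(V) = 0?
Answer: Rational(-608, 3) ≈ -202.67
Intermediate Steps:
Function('S')(a, X) = Pow(Add(Pow(X, 2), Pow(a, 2)), Rational(1, 2))
Mul(Mul(Add(58, k), Pow(Add(Function('T')(3), Function('S')(0, 3)), -1)), Add(-80, 48)) = Mul(Mul(Add(58, -39), Pow(Add(0, Pow(Add(Pow(3, 2), Pow(0, 2)), Rational(1, 2))), -1)), Add(-80, 48)) = Mul(Mul(19, Pow(Add(0, Pow(Add(9, 0), Rational(1, 2))), -1)), -32) = Mul(Mul(19, Pow(Add(0, Pow(9, Rational(1, 2))), -1)), -32) = Mul(Mul(19, Pow(Add(0, 3), -1)), -32) = Mul(Mul(19, Pow(3, -1)), -32) = Mul(Mul(19, Rational(1, 3)), -32) = Mul(Rational(19, 3), -32) = Rational(-608, 3)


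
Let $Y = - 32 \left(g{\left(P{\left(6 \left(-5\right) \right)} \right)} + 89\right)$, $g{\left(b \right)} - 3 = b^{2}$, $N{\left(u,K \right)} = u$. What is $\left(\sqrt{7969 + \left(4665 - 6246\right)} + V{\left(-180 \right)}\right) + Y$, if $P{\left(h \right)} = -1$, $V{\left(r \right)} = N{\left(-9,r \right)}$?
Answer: $-2985 + 2 \sqrt{1597} \approx -2905.1$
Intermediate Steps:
$V{\left(r \right)} = -9$
$g{\left(b \right)} = 3 + b^{2}$
$Y = -2976$ ($Y = - 32 \left(\left(3 + \left(-1\right)^{2}\right) + 89\right) = - 32 \left(\left(3 + 1\right) + 89\right) = - 32 \left(4 + 89\right) = \left(-32\right) 93 = -2976$)
$\left(\sqrt{7969 + \left(4665 - 6246\right)} + V{\left(-180 \right)}\right) + Y = \left(\sqrt{7969 + \left(4665 - 6246\right)} - 9\right) - 2976 = \left(\sqrt{7969 - 1581} - 9\right) - 2976 = \left(\sqrt{6388} - 9\right) - 2976 = \left(2 \sqrt{1597} - 9\right) - 2976 = \left(-9 + 2 \sqrt{1597}\right) - 2976 = -2985 + 2 \sqrt{1597}$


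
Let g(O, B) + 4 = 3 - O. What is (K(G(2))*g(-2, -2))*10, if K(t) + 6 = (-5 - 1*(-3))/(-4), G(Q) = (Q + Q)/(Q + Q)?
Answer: -55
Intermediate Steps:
g(O, B) = -1 - O (g(O, B) = -4 + (3 - O) = -1 - O)
G(Q) = 1 (G(Q) = (2*Q)/((2*Q)) = (2*Q)*(1/(2*Q)) = 1)
K(t) = -11/2 (K(t) = -6 + (-5 - 1*(-3))/(-4) = -6 + (-5 + 3)*(-1/4) = -6 - 2*(-1/4) = -6 + 1/2 = -11/2)
(K(G(2))*g(-2, -2))*10 = -11*(-1 - 1*(-2))/2*10 = -11*(-1 + 2)/2*10 = -11/2*1*10 = -11/2*10 = -55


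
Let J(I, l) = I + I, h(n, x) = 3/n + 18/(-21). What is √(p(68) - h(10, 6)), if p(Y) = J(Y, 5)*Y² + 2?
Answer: √3081446130/70 ≈ 793.01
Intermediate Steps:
h(n, x) = -6/7 + 3/n (h(n, x) = 3/n + 18*(-1/21) = 3/n - 6/7 = -6/7 + 3/n)
J(I, l) = 2*I
p(Y) = 2 + 2*Y³ (p(Y) = (2*Y)*Y² + 2 = 2*Y³ + 2 = 2 + 2*Y³)
√(p(68) - h(10, 6)) = √((2 + 2*68³) - (-6/7 + 3/10)) = √((2 + 2*314432) - (-6/7 + 3*(⅒))) = √((2 + 628864) - (-6/7 + 3/10)) = √(628866 - 1*(-39/70)) = √(628866 + 39/70) = √(44020659/70) = √3081446130/70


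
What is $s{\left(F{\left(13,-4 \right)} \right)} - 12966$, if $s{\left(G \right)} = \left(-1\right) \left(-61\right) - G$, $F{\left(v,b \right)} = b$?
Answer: $-12901$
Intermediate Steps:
$s{\left(G \right)} = 61 - G$
$s{\left(F{\left(13,-4 \right)} \right)} - 12966 = \left(61 - -4\right) - 12966 = \left(61 + 4\right) - 12966 = 65 - 12966 = -12901$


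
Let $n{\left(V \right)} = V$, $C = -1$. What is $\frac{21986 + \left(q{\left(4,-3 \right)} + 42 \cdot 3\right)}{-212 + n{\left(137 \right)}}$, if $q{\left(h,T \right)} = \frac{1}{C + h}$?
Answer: $- \frac{66337}{225} \approx -294.83$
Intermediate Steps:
$q{\left(h,T \right)} = \frac{1}{-1 + h}$
$\frac{21986 + \left(q{\left(4,-3 \right)} + 42 \cdot 3\right)}{-212 + n{\left(137 \right)}} = \frac{21986 + \left(\frac{1}{-1 + 4} + 42 \cdot 3\right)}{-212 + 137} = \frac{21986 + \left(\frac{1}{3} + 126\right)}{-75} = \left(21986 + \left(\frac{1}{3} + 126\right)\right) \left(- \frac{1}{75}\right) = \left(21986 + \frac{379}{3}\right) \left(- \frac{1}{75}\right) = \frac{66337}{3} \left(- \frac{1}{75}\right) = - \frac{66337}{225}$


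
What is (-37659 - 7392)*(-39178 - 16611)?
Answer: 2513350239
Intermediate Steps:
(-37659 - 7392)*(-39178 - 16611) = -45051*(-55789) = 2513350239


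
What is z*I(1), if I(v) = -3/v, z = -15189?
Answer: 45567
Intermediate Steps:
z*I(1) = -(-45567)/1 = -(-45567) = -15189*(-3) = 45567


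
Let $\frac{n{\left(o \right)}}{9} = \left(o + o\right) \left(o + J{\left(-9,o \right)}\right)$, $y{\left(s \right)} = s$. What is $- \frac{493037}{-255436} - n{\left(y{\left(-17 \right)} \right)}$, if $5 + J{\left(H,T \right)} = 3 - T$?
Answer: $- \frac{155833795}{255436} \approx -610.07$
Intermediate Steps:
$J{\left(H,T \right)} = -2 - T$ ($J{\left(H,T \right)} = -5 - \left(-3 + T\right) = -2 - T$)
$n{\left(o \right)} = - 36 o$ ($n{\left(o \right)} = 9 \left(o + o\right) \left(o - \left(2 + o\right)\right) = 9 \cdot 2 o \left(-2\right) = 9 \left(- 4 o\right) = - 36 o$)
$- \frac{493037}{-255436} - n{\left(y{\left(-17 \right)} \right)} = - \frac{493037}{-255436} - \left(-36\right) \left(-17\right) = \left(-493037\right) \left(- \frac{1}{255436}\right) - 612 = \frac{493037}{255436} - 612 = - \frac{155833795}{255436}$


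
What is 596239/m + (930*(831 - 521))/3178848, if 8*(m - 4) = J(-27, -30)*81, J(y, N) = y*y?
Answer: 1264988189473/15650793224 ≈ 80.826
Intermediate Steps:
J(y, N) = y²
m = 59081/8 (m = 4 + ((-27)²*81)/8 = 4 + (729*81)/8 = 4 + (⅛)*59049 = 4 + 59049/8 = 59081/8 ≈ 7385.1)
596239/m + (930*(831 - 521))/3178848 = 596239/(59081/8) + (930*(831 - 521))/3178848 = 596239*(8/59081) + (930*310)*(1/3178848) = 4769912/59081 + 288300*(1/3178848) = 4769912/59081 + 24025/264904 = 1264988189473/15650793224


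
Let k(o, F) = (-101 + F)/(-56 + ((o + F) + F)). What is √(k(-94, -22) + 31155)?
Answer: 3*√130285938/194 ≈ 176.51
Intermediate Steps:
k(o, F) = (-101 + F)/(-56 + o + 2*F) (k(o, F) = (-101 + F)/(-56 + ((F + o) + F)) = (-101 + F)/(-56 + (o + 2*F)) = (-101 + F)/(-56 + o + 2*F))
√(k(-94, -22) + 31155) = √((-101 - 22)/(-56 - 94 + 2*(-22)) + 31155) = √(-123/(-56 - 94 - 44) + 31155) = √(-123/(-194) + 31155) = √(-1/194*(-123) + 31155) = √(123/194 + 31155) = √(6044193/194) = 3*√130285938/194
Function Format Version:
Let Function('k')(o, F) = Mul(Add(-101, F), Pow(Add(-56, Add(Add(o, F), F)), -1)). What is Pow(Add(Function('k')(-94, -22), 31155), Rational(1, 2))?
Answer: Mul(Rational(3, 194), Pow(130285938, Rational(1, 2))) ≈ 176.51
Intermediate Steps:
Function('k')(o, F) = Mul(Pow(Add(-56, o, Mul(2, F)), -1), Add(-101, F)) (Function('k')(o, F) = Mul(Add(-101, F), Pow(Add(-56, Add(Add(F, o), F)), -1)) = Mul(Add(-101, F), Pow(Add(-56, Add(o, Mul(2, F))), -1)) = Mul(Add(-101, F), Pow(Add(-56, o, Mul(2, F)), -1)) = Mul(Pow(Add(-56, o, Mul(2, F)), -1), Add(-101, F)))
Pow(Add(Function('k')(-94, -22), 31155), Rational(1, 2)) = Pow(Add(Mul(Pow(Add(-56, -94, Mul(2, -22)), -1), Add(-101, -22)), 31155), Rational(1, 2)) = Pow(Add(Mul(Pow(Add(-56, -94, -44), -1), -123), 31155), Rational(1, 2)) = Pow(Add(Mul(Pow(-194, -1), -123), 31155), Rational(1, 2)) = Pow(Add(Mul(Rational(-1, 194), -123), 31155), Rational(1, 2)) = Pow(Add(Rational(123, 194), 31155), Rational(1, 2)) = Pow(Rational(6044193, 194), Rational(1, 2)) = Mul(Rational(3, 194), Pow(130285938, Rational(1, 2)))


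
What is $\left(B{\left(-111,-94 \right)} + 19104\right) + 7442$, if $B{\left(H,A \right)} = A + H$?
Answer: $26341$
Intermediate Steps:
$\left(B{\left(-111,-94 \right)} + 19104\right) + 7442 = \left(\left(-94 - 111\right) + 19104\right) + 7442 = \left(-205 + 19104\right) + 7442 = 18899 + 7442 = 26341$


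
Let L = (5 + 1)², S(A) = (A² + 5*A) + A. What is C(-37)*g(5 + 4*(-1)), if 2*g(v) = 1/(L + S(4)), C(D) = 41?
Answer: 41/152 ≈ 0.26974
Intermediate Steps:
S(A) = A² + 6*A
L = 36 (L = 6² = 36)
g(v) = 1/152 (g(v) = 1/(2*(36 + 4*(6 + 4))) = 1/(2*(36 + 4*10)) = 1/(2*(36 + 40)) = (½)/76 = (½)*(1/76) = 1/152)
C(-37)*g(5 + 4*(-1)) = 41*(1/152) = 41/152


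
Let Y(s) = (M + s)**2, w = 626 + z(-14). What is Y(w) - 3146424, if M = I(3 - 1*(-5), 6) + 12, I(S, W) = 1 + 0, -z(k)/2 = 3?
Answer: -2745735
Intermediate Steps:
z(k) = -6 (z(k) = -2*3 = -6)
I(S, W) = 1
w = 620 (w = 626 - 6 = 620)
M = 13 (M = 1 + 12 = 13)
Y(s) = (13 + s)**2
Y(w) - 3146424 = (13 + 620)**2 - 3146424 = 633**2 - 3146424 = 400689 - 3146424 = -2745735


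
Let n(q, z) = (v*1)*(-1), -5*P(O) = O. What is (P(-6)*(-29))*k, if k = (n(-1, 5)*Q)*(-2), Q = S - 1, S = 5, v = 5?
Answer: -1392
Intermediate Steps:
P(O) = -O/5
n(q, z) = -5 (n(q, z) = (5*1)*(-1) = 5*(-1) = -5)
Q = 4 (Q = 5 - 1 = 4)
k = 40 (k = -5*4*(-2) = -20*(-2) = 40)
(P(-6)*(-29))*k = (-⅕*(-6)*(-29))*40 = ((6/5)*(-29))*40 = -174/5*40 = -1392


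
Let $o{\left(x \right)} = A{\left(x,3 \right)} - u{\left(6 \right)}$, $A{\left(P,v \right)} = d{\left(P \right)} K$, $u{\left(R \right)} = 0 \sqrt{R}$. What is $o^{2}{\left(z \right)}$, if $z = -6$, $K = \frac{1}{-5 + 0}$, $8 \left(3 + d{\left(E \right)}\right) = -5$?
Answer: $\frac{841}{1600} \approx 0.52563$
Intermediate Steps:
$d{\left(E \right)} = - \frac{29}{8}$ ($d{\left(E \right)} = -3 + \frac{1}{8} \left(-5\right) = -3 - \frac{5}{8} = - \frac{29}{8}$)
$K = - \frac{1}{5}$ ($K = \frac{1}{-5} = - \frac{1}{5} \approx -0.2$)
$u{\left(R \right)} = 0$
$A{\left(P,v \right)} = \frac{29}{40}$ ($A{\left(P,v \right)} = \left(- \frac{29}{8}\right) \left(- \frac{1}{5}\right) = \frac{29}{40}$)
$o{\left(x \right)} = \frac{29}{40}$ ($o{\left(x \right)} = \frac{29}{40} - 0 = \frac{29}{40} + 0 = \frac{29}{40}$)
$o^{2}{\left(z \right)} = \left(\frac{29}{40}\right)^{2} = \frac{841}{1600}$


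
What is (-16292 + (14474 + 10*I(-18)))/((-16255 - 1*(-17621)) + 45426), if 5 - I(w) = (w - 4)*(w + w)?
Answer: -1211/5849 ≈ -0.20704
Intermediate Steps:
I(w) = 5 - 2*w*(-4 + w) (I(w) = 5 - (w - 4)*(w + w) = 5 - (-4 + w)*2*w = 5 - 2*w*(-4 + w))
(-16292 + (14474 + 10*I(-18)))/((-16255 - 1*(-17621)) + 45426) = (-16292 + (14474 + 10*(5 - 2*(-18)² + 8*(-18))))/((-16255 - 1*(-17621)) + 45426) = (-16292 + (14474 + 10*(5 - 2*324 - 144)))/((-16255 + 17621) + 45426) = (-16292 + (14474 + 10*(5 - 648 - 144)))/(1366 + 45426) = (-16292 + (14474 + 10*(-787)))/46792 = (-16292 + (14474 - 7870))*(1/46792) = (-16292 + 6604)*(1/46792) = -9688*1/46792 = -1211/5849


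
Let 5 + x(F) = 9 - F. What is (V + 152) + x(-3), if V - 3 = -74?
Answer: 88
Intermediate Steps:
x(F) = 4 - F (x(F) = -5 + (9 - F) = 4 - F)
V = -71 (V = 3 - 74 = -71)
(V + 152) + x(-3) = (-71 + 152) + (4 - 1*(-3)) = 81 + (4 + 3) = 81 + 7 = 88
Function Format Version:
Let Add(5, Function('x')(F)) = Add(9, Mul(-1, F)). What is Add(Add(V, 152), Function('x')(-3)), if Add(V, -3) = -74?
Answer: 88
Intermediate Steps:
Function('x')(F) = Add(4, Mul(-1, F)) (Function('x')(F) = Add(-5, Add(9, Mul(-1, F))) = Add(4, Mul(-1, F)))
V = -71 (V = Add(3, -74) = -71)
Add(Add(V, 152), Function('x')(-3)) = Add(Add(-71, 152), Add(4, Mul(-1, -3))) = Add(81, Add(4, 3)) = Add(81, 7) = 88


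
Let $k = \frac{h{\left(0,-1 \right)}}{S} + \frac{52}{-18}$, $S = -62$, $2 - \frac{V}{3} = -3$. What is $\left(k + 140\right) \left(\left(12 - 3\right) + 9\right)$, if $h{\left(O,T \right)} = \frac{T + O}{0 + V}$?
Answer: $\frac{382543}{155} \approx 2468.0$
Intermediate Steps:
$V = 15$ ($V = 6 - -9 = 6 + 9 = 15$)
$h{\left(O,T \right)} = \frac{O}{15} + \frac{T}{15}$ ($h{\left(O,T \right)} = \frac{T + O}{0 + 15} = \frac{O + T}{15} = \left(O + T\right) \frac{1}{15} = \frac{O}{15} + \frac{T}{15}$)
$k = - \frac{8057}{2790}$ ($k = \frac{\frac{1}{15} \cdot 0 + \frac{1}{15} \left(-1\right)}{-62} + \frac{52}{-18} = \left(0 - \frac{1}{15}\right) \left(- \frac{1}{62}\right) + 52 \left(- \frac{1}{18}\right) = \left(- \frac{1}{15}\right) \left(- \frac{1}{62}\right) - \frac{26}{9} = \frac{1}{930} - \frac{26}{9} = - \frac{8057}{2790} \approx -2.8878$)
$\left(k + 140\right) \left(\left(12 - 3\right) + 9\right) = \left(- \frac{8057}{2790} + 140\right) \left(\left(12 - 3\right) + 9\right) = \frac{382543 \left(9 + 9\right)}{2790} = \frac{382543}{2790} \cdot 18 = \frac{382543}{155}$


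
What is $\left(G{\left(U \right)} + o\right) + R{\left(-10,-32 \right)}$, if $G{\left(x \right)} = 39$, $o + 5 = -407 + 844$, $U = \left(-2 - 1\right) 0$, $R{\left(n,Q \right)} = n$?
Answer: $461$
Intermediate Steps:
$U = 0$ ($U = \left(-3\right) 0 = 0$)
$o = 432$ ($o = -5 + \left(-407 + 844\right) = -5 + 437 = 432$)
$\left(G{\left(U \right)} + o\right) + R{\left(-10,-32 \right)} = \left(39 + 432\right) - 10 = 471 - 10 = 461$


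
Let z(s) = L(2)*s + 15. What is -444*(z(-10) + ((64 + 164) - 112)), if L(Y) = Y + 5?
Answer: -27084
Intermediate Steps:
L(Y) = 5 + Y
z(s) = 15 + 7*s (z(s) = (5 + 2)*s + 15 = 7*s + 15 = 15 + 7*s)
-444*(z(-10) + ((64 + 164) - 112)) = -444*((15 + 7*(-10)) + ((64 + 164) - 112)) = -444*((15 - 70) + (228 - 112)) = -444*(-55 + 116) = -444*61 = -27084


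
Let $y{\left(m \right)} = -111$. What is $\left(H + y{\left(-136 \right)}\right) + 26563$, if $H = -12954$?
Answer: $13498$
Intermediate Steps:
$\left(H + y{\left(-136 \right)}\right) + 26563 = \left(-12954 - 111\right) + 26563 = -13065 + 26563 = 13498$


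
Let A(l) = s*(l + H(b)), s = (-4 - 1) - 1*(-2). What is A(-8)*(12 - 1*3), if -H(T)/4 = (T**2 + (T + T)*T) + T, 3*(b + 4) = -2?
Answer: 6768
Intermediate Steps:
b = -14/3 (b = -4 + (1/3)*(-2) = -4 - 2/3 = -14/3 ≈ -4.6667)
H(T) = -12*T**2 - 4*T (H(T) = -4*((T**2 + (T + T)*T) + T) = -4*((T**2 + (2*T)*T) + T) = -4*((T**2 + 2*T**2) + T) = -4*(3*T**2 + T) = -4*(T + 3*T**2) = -12*T**2 - 4*T)
s = -3 (s = -5 + 2 = -3)
A(l) = 728 - 3*l (A(l) = -3*(l - 4*(-14/3)*(1 + 3*(-14/3))) = -3*(l - 4*(-14/3)*(1 - 14)) = -3*(l - 4*(-14/3)*(-13)) = -3*(l - 728/3) = -3*(-728/3 + l) = 728 - 3*l)
A(-8)*(12 - 1*3) = (728 - 3*(-8))*(12 - 1*3) = (728 + 24)*(12 - 3) = 752*9 = 6768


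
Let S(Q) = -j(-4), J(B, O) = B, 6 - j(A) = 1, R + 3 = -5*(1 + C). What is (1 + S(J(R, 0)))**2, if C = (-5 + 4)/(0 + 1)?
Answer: 16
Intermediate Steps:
C = -1 (C = -1/1 = -1*1 = -1)
R = -3 (R = -3 - 5*(1 - 1) = -3 - 5*0 = -3 + 0 = -3)
j(A) = 5 (j(A) = 6 - 1*1 = 6 - 1 = 5)
S(Q) = -5 (S(Q) = -1*5 = -5)
(1 + S(J(R, 0)))**2 = (1 - 5)**2 = (-4)**2 = 16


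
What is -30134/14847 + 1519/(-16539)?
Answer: -57882091/27283837 ≈ -2.1215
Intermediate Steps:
-30134/14847 + 1519/(-16539) = -30134*1/14847 + 1519*(-1/16539) = -30134/14847 - 1519/16539 = -57882091/27283837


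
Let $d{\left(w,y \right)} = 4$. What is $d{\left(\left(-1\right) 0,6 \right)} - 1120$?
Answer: $-1116$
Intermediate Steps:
$d{\left(\left(-1\right) 0,6 \right)} - 1120 = 4 - 1120 = -1116$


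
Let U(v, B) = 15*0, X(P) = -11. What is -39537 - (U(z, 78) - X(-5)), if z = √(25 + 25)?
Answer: -39548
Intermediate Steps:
z = 5*√2 (z = √50 = 5*√2 ≈ 7.0711)
U(v, B) = 0
-39537 - (U(z, 78) - X(-5)) = -39537 - (0 - 1*(-11)) = -39537 - (0 + 11) = -39537 - 1*11 = -39537 - 11 = -39548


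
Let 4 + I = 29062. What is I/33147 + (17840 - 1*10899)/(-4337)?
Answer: -1195963/1652397 ≈ -0.72377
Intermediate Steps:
I = 29058 (I = -4 + 29062 = 29058)
I/33147 + (17840 - 1*10899)/(-4337) = 29058/33147 + (17840 - 1*10899)/(-4337) = 29058*(1/33147) + (17840 - 10899)*(-1/4337) = 334/381 + 6941*(-1/4337) = 334/381 - 6941/4337 = -1195963/1652397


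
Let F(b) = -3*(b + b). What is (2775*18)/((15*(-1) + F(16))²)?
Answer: 150/37 ≈ 4.0541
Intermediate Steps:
F(b) = -6*b
(2775*18)/((15*(-1) + F(16))²) = (2775*18)/((15*(-1) - 6*16)²) = 49950/((-15 - 96)²) = 49950/((-111)²) = 49950/12321 = 49950*(1/12321) = 150/37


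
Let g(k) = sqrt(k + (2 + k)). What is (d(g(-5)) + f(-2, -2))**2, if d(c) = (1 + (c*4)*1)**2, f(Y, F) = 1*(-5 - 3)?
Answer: 17713 - 4320*I*sqrt(2) ≈ 17713.0 - 6109.4*I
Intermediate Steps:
g(k) = sqrt(2 + 2*k)
f(Y, F) = -8 (f(Y, F) = 1*(-8) = -8)
d(c) = (1 + 4*c)**2 (d(c) = (1 + (4*c)*1)**2 = (1 + 4*c)**2)
(d(g(-5)) + f(-2, -2))**2 = ((1 + 4*sqrt(2 + 2*(-5)))**2 - 8)**2 = ((1 + 4*sqrt(2 - 10))**2 - 8)**2 = ((1 + 4*sqrt(-8))**2 - 8)**2 = ((1 + 4*(2*I*sqrt(2)))**2 - 8)**2 = ((1 + 8*I*sqrt(2))**2 - 8)**2 = (-8 + (1 + 8*I*sqrt(2))**2)**2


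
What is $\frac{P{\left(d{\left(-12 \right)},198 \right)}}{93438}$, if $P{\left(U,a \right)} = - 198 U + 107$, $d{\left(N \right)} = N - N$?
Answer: $\frac{107}{93438} \approx 0.0011451$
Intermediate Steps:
$d{\left(N \right)} = 0$
$P{\left(U,a \right)} = 107 - 198 U$
$\frac{P{\left(d{\left(-12 \right)},198 \right)}}{93438} = \frac{107 - 0}{93438} = \left(107 + 0\right) \frac{1}{93438} = 107 \cdot \frac{1}{93438} = \frac{107}{93438}$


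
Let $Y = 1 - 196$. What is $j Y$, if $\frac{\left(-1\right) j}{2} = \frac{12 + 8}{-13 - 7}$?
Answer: $-390$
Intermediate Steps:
$Y = -195$ ($Y = 1 - 196 = -195$)
$j = 2$ ($j = - 2 \frac{12 + 8}{-13 - 7} = - 2 \frac{20}{-20} = - 2 \cdot 20 \left(- \frac{1}{20}\right) = \left(-2\right) \left(-1\right) = 2$)
$j Y = 2 \left(-195\right) = -390$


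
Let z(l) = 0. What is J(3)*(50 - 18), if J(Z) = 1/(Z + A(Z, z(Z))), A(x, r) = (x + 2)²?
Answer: 8/7 ≈ 1.1429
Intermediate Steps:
A(x, r) = (2 + x)²
J(Z) = 1/(Z + (2 + Z)²)
J(3)*(50 - 18) = (50 - 18)/(3 + (2 + 3)²) = 32/(3 + 5²) = 32/(3 + 25) = 32/28 = (1/28)*32 = 8/7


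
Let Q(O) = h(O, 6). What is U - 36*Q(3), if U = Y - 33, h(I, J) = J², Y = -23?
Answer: -1352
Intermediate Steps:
U = -56 (U = -23 - 33 = -56)
Q(O) = 36 (Q(O) = 6² = 36)
U - 36*Q(3) = -56 - 36*36 = -56 - 1296 = -1352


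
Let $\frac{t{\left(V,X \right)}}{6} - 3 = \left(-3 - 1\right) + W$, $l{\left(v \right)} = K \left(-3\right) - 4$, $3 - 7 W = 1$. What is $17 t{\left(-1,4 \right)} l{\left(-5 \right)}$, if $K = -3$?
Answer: $- \frac{2550}{7} \approx -364.29$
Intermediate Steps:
$W = \frac{2}{7}$ ($W = \frac{3}{7} - \frac{1}{7} = \frac{2}{7} \approx 0.28571$)
$l{\left(v \right)} = 5$ ($l{\left(v \right)} = \left(-3\right) \left(-3\right) - 4 = 9 - 4 = 5$)
$t{\left(V,X \right)} = - \frac{30}{7}$ ($t{\left(V,X \right)} = 18 + 6 \left(\left(-3 - 1\right) + \frac{2}{7}\right) = 18 + 6 \left(-4 + \frac{2}{7}\right) = 18 + 6 \left(- \frac{26}{7}\right) = 18 - \frac{156}{7} = - \frac{30}{7}$)
$17 t{\left(-1,4 \right)} l{\left(-5 \right)} = 17 \left(- \frac{30}{7}\right) 5 = \left(- \frac{510}{7}\right) 5 = - \frac{2550}{7}$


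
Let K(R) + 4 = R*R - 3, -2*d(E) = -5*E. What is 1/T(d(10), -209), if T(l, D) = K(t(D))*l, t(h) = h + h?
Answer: 1/4367925 ≈ 2.2894e-7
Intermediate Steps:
t(h) = 2*h
d(E) = 5*E/2 (d(E) = -(-5)*E/2 = 5*E/2)
K(R) = -7 + R² (K(R) = -4 + (R*R - 3) = -4 + (R² - 3) = -4 + (-3 + R²) = -7 + R²)
T(l, D) = l*(-7 + 4*D²) (T(l, D) = (-7 + (2*D)²)*l = (-7 + 4*D²)*l = l*(-7 + 4*D²))
1/T(d(10), -209) = 1/(((5/2)*10)*(-7 + 4*(-209)²)) = 1/(25*(-7 + 4*43681)) = 1/(25*(-7 + 174724)) = 1/(25*174717) = 1/4367925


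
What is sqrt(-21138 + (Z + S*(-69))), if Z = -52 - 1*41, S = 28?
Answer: I*sqrt(23163) ≈ 152.19*I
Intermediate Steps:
Z = -93 (Z = -52 - 41 = -93)
sqrt(-21138 + (Z + S*(-69))) = sqrt(-21138 + (-93 + 28*(-69))) = sqrt(-21138 + (-93 - 1932)) = sqrt(-21138 - 2025) = sqrt(-23163) = I*sqrt(23163)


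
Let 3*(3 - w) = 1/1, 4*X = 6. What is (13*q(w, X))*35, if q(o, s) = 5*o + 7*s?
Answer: 65065/6 ≈ 10844.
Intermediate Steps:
X = 3/2 (X = (1/4)*6 = 3/2 ≈ 1.5000)
w = 8/3 (w = 3 - 1/3/1 = 3 - 1/3*1 = 3 - 1/3 = 8/3 ≈ 2.6667)
(13*q(w, X))*35 = (13*(5*(8/3) + 7*(3/2)))*35 = (13*(40/3 + 21/2))*35 = (13*(143/6))*35 = (1859/6)*35 = 65065/6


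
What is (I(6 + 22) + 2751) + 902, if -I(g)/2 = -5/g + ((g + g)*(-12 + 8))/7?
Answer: 52043/14 ≈ 3717.4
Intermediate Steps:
I(g) = 10/g + 16*g/7 (I(g) = -2*(-5/g + ((g + g)*(-12 + 8))/7) = -2*(-5/g + ((2*g)*(-4))*(⅐)) = -2*(-5/g - 8*g*(⅐)) = -2*(-5/g - 8*g/7) = 10/g + 16*g/7)
(I(6 + 22) + 2751) + 902 = ((10/(6 + 22) + 16*(6 + 22)/7) + 2751) + 902 = ((10/28 + (16/7)*28) + 2751) + 902 = ((10*(1/28) + 64) + 2751) + 902 = ((5/14 + 64) + 2751) + 902 = (901/14 + 2751) + 902 = 39415/14 + 902 = 52043/14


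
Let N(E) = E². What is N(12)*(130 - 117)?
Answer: 1872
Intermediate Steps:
N(12)*(130 - 117) = 12²*(130 - 117) = 144*13 = 1872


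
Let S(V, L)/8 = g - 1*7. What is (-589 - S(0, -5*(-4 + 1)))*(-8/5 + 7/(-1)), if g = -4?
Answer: 21543/5 ≈ 4308.6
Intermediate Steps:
S(V, L) = -88 (S(V, L) = 8*(-4 - 1*7) = 8*(-4 - 7) = 8*(-11) = -88)
(-589 - S(0, -5*(-4 + 1)))*(-8/5 + 7/(-1)) = (-589 - 1*(-88))*(-8/5 + 7/(-1)) = (-589 + 88)*(-8*⅕ + 7*(-1)) = -501*(-8/5 - 7) = -501*(-43/5) = 21543/5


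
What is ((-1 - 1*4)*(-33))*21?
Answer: 3465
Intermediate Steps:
((-1 - 1*4)*(-33))*21 = ((-1 - 4)*(-33))*21 = -5*(-33)*21 = 165*21 = 3465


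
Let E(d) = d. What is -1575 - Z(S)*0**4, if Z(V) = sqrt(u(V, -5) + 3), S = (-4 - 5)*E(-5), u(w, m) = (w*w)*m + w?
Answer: -1575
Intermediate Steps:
u(w, m) = w + m*w**2 (u(w, m) = w**2*m + w = m*w**2 + w = w + m*w**2)
S = 45 (S = (-4 - 5)*(-5) = -9*(-5) = 45)
Z(V) = sqrt(3 + V*(1 - 5*V)) (Z(V) = sqrt(V*(1 - 5*V) + 3) = sqrt(3 + V*(1 - 5*V)))
-1575 - Z(S)*0**4 = -1575 - sqrt(3 - 1*45*(-1 + 5*45))*0**4 = -1575 - sqrt(3 - 1*45*(-1 + 225))*0 = -1575 - sqrt(3 - 1*45*224)*0 = -1575 - sqrt(3 - 10080)*0 = -1575 - sqrt(-10077)*0 = -1575 - I*sqrt(10077)*0 = -1575 - 1*0 = -1575 + 0 = -1575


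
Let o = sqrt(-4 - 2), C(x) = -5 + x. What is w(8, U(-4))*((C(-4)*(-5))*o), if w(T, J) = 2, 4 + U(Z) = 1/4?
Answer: 90*I*sqrt(6) ≈ 220.45*I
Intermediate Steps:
o = I*sqrt(6) (o = sqrt(-6) = I*sqrt(6) ≈ 2.4495*I)
U(Z) = -15/4 (U(Z) = -4 + 1/4 = -15/4)
w(8, U(-4))*((C(-4)*(-5))*o) = 2*(((-5 - 4)*(-5))*(I*sqrt(6))) = 2*((-9*(-5))*(I*sqrt(6))) = 2*(45*(I*sqrt(6))) = 2*(45*I*sqrt(6)) = 90*I*sqrt(6)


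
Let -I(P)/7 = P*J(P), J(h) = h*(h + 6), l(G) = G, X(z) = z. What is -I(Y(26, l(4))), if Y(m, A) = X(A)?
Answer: 1120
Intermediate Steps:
Y(m, A) = A
J(h) = h*(6 + h)
I(P) = -7*P**2*(6 + P) (I(P) = -7*P*P*(6 + P) = -7*P**2*(6 + P))
-I(Y(26, l(4))) = -7*4**2*(-6 - 1*4) = -7*16*(-6 - 4) = -7*16*(-10) = -1*(-1120) = 1120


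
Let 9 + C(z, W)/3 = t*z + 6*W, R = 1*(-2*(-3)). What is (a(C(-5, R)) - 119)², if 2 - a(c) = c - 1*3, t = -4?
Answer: 65025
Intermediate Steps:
R = 6 (R = 1*6 = 6)
C(z, W) = -27 - 12*z + 18*W (C(z, W) = -27 + 3*(-4*z + 6*W) = -27 + (-12*z + 18*W) = -27 - 12*z + 18*W)
a(c) = 5 - c (a(c) = 2 - (c - 1*3) = 2 - (c - 3) = 2 - (-3 + c) = 2 + (3 - c) = 5 - c)
(a(C(-5, R)) - 119)² = ((5 - (-27 - 12*(-5) + 18*6)) - 119)² = ((5 - (-27 + 60 + 108)) - 119)² = ((5 - 1*141) - 119)² = ((5 - 141) - 119)² = (-136 - 119)² = (-255)² = 65025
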